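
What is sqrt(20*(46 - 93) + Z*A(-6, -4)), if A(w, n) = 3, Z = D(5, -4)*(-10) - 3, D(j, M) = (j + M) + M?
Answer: I*sqrt(859) ≈ 29.309*I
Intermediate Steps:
D(j, M) = j + 2*M (D(j, M) = (M + j) + M = j + 2*M)
Z = 27 (Z = (5 + 2*(-4))*(-10) - 3 = (5 - 8)*(-10) - 3 = -3*(-10) - 3 = 30 - 3 = 27)
sqrt(20*(46 - 93) + Z*A(-6, -4)) = sqrt(20*(46 - 93) + 27*3) = sqrt(20*(-47) + 81) = sqrt(-940 + 81) = sqrt(-859) = I*sqrt(859)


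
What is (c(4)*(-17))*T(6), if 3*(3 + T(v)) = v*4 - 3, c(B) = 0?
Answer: 0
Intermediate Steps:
T(v) = -4 + 4*v/3 (T(v) = -3 + (v*4 - 3)/3 = -3 + (4*v - 3)/3 = -3 + (-3 + 4*v)/3 = -3 + (-1 + 4*v/3) = -4 + 4*v/3)
(c(4)*(-17))*T(6) = (0*(-17))*(-4 + (4/3)*6) = 0*(-4 + 8) = 0*4 = 0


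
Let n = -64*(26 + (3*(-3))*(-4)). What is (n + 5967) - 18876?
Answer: -16877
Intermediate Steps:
n = -3968 (n = -64*(26 - 9*(-4)) = -64*(26 + 36) = -64*62 = -3968)
(n + 5967) - 18876 = (-3968 + 5967) - 18876 = 1999 - 18876 = -16877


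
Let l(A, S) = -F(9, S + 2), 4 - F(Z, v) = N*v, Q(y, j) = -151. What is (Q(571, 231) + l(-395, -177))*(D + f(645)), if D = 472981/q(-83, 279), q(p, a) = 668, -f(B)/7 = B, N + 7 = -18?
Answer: -2682906145/167 ≈ -1.6065e+7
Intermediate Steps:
N = -25 (N = -7 - 18 = -25)
F(Z, v) = 4 + 25*v (F(Z, v) = 4 - (-25)*v = 4 + 25*v)
f(B) = -7*B
D = 472981/668 ≈ 708.06
l(A, S) = -54 - 25*S (l(A, S) = -(4 + 25*(S + 2)) = -(4 + 25*(2 + S)) = -(4 + (50 + 25*S)) = -(54 + 25*S) = -54 - 25*S)
(Q(571, 231) + l(-395, -177))*(D + f(645)) = (-151 + (-54 - 25*(-177)))*(472981/668 - 7*645) = (-151 + (-54 + 4425))*(472981/668 - 4515) = (-151 + 4371)*(-2543039/668) = 4220*(-2543039/668) = -2682906145/167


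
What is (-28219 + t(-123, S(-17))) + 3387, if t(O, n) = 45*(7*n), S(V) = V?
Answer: -30187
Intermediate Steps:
t(O, n) = 315*n
(-28219 + t(-123, S(-17))) + 3387 = (-28219 + 315*(-17)) + 3387 = (-28219 - 5355) + 3387 = -33574 + 3387 = -30187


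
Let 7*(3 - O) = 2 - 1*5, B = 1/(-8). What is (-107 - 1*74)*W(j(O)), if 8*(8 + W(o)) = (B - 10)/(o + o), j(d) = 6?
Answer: 375575/256 ≈ 1467.1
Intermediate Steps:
B = -⅛ ≈ -0.12500
O = 24/7 (O = 3 - (2 - 1*5)/7 = 3 - (2 - 5)/7 = 3 - ⅐*(-3) = 3 + 3/7 = 24/7 ≈ 3.4286)
W(o) = -8 - 81/(128*o) (W(o) = -8 + ((-⅛ - 10)/(o + o))/8 = -8 + (-81*1/(2*o)/8)/8 = -8 + (-81/(16*o))/8 = -8 - 81/(128*o))
(-107 - 1*74)*W(j(O)) = (-107 - 1*74)*(-8 - 81/128/6) = (-107 - 74)*(-8 - 81/128*⅙) = -181*(-8 - 27/256) = -181*(-2075/256) = 375575/256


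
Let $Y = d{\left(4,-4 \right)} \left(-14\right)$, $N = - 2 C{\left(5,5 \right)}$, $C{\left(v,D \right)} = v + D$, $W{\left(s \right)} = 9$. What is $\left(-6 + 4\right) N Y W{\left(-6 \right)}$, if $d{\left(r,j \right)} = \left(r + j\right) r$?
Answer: $0$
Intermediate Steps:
$C{\left(v,D \right)} = D + v$
$N = -20$ ($N = - 2 \left(5 + 5\right) = \left(-2\right) 10 = -20$)
$d{\left(r,j \right)} = r \left(j + r\right)$ ($d{\left(r,j \right)} = \left(j + r\right) r = r \left(j + r\right)$)
$Y = 0$ ($Y = 4 \left(-4 + 4\right) \left(-14\right) = 4 \cdot 0 \left(-14\right) = 0 \left(-14\right) = 0$)
$\left(-6 + 4\right) N Y W{\left(-6 \right)} = \left(-6 + 4\right) \left(-20\right) 0 \cdot 9 = \left(-2\right) \left(-20\right) 0 \cdot 9 = 40 \cdot 0 \cdot 9 = 0 \cdot 9 = 0$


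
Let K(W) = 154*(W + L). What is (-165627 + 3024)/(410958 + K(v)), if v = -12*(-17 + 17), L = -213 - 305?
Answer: -162603/331186 ≈ -0.49097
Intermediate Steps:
L = -518
v = 0 (v = -12*0 = 0)
K(W) = -79772 + 154*W (K(W) = 154*(W - 518) = 154*(-518 + W) = -79772 + 154*W)
(-165627 + 3024)/(410958 + K(v)) = (-165627 + 3024)/(410958 + (-79772 + 154*0)) = -162603/(410958 + (-79772 + 0)) = -162603/(410958 - 79772) = -162603/331186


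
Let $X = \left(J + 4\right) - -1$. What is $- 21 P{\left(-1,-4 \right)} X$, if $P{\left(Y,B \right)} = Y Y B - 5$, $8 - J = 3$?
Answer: $1890$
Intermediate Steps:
$J = 5$ ($J = 8 - 3 = 5$)
$P{\left(Y,B \right)} = -5 + B Y^{2}$ ($P{\left(Y,B \right)} = Y^{2} B - 5 = B Y^{2} - 5 = -5 + B Y^{2}$)
$X = 10$ ($X = \left(5 + 4\right) - -1 = 9 + 1 = 10$)
$- 21 P{\left(-1,-4 \right)} X = - 21 \left(-5 - 4 \left(-1\right)^{2}\right) 10 = - 21 \left(-5 - 4\right) 10 = \left(-21\right) \left(-9\right) 10 = 189 \cdot 10 = 1890$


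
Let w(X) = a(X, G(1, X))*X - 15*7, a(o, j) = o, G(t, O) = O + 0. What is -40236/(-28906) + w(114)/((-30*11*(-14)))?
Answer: 93086261/22257620 ≈ 4.1822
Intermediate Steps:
G(t, O) = O
w(X) = -105 + X² (w(X) = X*X - 15*7 = X² - 105 = -105 + X²)
-40236/(-28906) + w(114)/((-30*11*(-14))) = -40236/(-28906) + (-105 + 114²)/((-30*11*(-14))) = -40236*(-1/28906) + (-105 + 12996)/((-330*(-14))) = 20118/14453 + 12891/4620 = 20118/14453 + 12891*(1/4620) = 20118/14453 + 4297/1540 = 93086261/22257620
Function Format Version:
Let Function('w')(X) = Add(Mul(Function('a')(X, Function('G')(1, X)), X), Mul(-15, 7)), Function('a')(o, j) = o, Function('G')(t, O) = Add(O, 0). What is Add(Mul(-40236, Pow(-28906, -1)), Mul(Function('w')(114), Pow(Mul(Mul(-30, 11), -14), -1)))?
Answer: Rational(93086261, 22257620) ≈ 4.1822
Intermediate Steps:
Function('G')(t, O) = O
Function('w')(X) = Add(-105, Pow(X, 2)) (Function('w')(X) = Add(Mul(X, X), Mul(-15, 7)) = Add(Pow(X, 2), -105) = Add(-105, Pow(X, 2)))
Add(Mul(-40236, Pow(-28906, -1)), Mul(Function('w')(114), Pow(Mul(Mul(-30, 11), -14), -1))) = Add(Mul(-40236, Pow(-28906, -1)), Mul(Add(-105, Pow(114, 2)), Pow(Mul(Mul(-30, 11), -14), -1))) = Add(Mul(-40236, Rational(-1, 28906)), Mul(Add(-105, 12996), Pow(Mul(-330, -14), -1))) = Add(Rational(20118, 14453), Mul(12891, Pow(4620, -1))) = Add(Rational(20118, 14453), Mul(12891, Rational(1, 4620))) = Add(Rational(20118, 14453), Rational(4297, 1540)) = Rational(93086261, 22257620)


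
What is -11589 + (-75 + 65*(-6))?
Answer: -12054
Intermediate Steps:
-11589 + (-75 + 65*(-6)) = -11589 + (-75 - 390) = -11589 - 465 = -12054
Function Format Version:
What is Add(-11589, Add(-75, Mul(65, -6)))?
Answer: -12054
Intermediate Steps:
Add(-11589, Add(-75, Mul(65, -6))) = Add(-11589, Add(-75, -390)) = Add(-11589, -465) = -12054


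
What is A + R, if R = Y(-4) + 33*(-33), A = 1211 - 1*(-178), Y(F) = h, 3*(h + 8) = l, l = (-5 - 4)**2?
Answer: 319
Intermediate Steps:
l = 81 (l = (-9)**2 = 81)
h = 19 (h = -8 + (1/3)*81 = -8 + 27 = 19)
Y(F) = 19
A = 1389 (A = 1211 + 178 = 1389)
R = -1070 (R = 19 + 33*(-33) = 19 - 1089 = -1070)
A + R = 1389 - 1070 = 319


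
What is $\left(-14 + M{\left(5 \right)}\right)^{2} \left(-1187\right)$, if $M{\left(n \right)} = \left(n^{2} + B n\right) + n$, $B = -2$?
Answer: $-42732$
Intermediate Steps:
$M{\left(n \right)} = n^{2} - n$ ($M{\left(n \right)} = \left(n^{2} - 2 n\right) + n = n^{2} - n$)
$\left(-14 + M{\left(5 \right)}\right)^{2} \left(-1187\right) = \left(-14 + 5 \left(-1 + 5\right)\right)^{2} \left(-1187\right) = \left(-14 + 5 \cdot 4\right)^{2} \left(-1187\right) = \left(-14 + 20\right)^{2} \left(-1187\right) = 6^{2} \left(-1187\right) = 36 \left(-1187\right) = -42732$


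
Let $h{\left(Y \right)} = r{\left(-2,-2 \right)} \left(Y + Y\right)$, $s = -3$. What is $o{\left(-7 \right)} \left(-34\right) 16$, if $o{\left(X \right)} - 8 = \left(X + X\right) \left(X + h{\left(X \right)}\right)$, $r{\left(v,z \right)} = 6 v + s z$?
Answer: $582080$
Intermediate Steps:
$r{\left(v,z \right)} = - 3 z + 6 v$ ($r{\left(v,z \right)} = 6 v - 3 z = - 3 z + 6 v$)
$h{\left(Y \right)} = - 12 Y$ ($h{\left(Y \right)} = \left(\left(-3\right) \left(-2\right) + 6 \left(-2\right)\right) \left(Y + Y\right) = \left(6 - 12\right) 2 Y = - 6 \cdot 2 Y = - 12 Y$)
$o{\left(X \right)} = 8 - 22 X^{2}$ ($o{\left(X \right)} = 8 + \left(X + X\right) \left(X - 12 X\right) = 8 + 2 X \left(- 11 X\right) = 8 - 22 X^{2}$)
$o{\left(-7 \right)} \left(-34\right) 16 = \left(8 - 22 \left(-7\right)^{2}\right) \left(-34\right) 16 = \left(8 - 1078\right) \left(-34\right) 16 = \left(-1070\right) \left(-34\right) 16 = 36380 \cdot 16 = 582080$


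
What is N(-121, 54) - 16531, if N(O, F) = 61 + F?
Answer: -16416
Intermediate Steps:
N(-121, 54) - 16531 = (61 + 54) - 16531 = 115 - 16531 = -16416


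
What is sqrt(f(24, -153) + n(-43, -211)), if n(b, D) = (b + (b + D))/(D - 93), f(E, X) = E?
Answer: sqrt(144267)/76 ≈ 4.9977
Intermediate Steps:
n(b, D) = (D + 2*b)/(-93 + D) (n(b, D) = (b + (D + b))/(-93 + D) = (D + 2*b)/(-93 + D))
sqrt(f(24, -153) + n(-43, -211)) = sqrt(24 + (-211 + 2*(-43))/(-93 - 211)) = sqrt(24 + (-211 - 86)/(-304)) = sqrt(24 - 1/304*(-297)) = sqrt(24 + 297/304) = sqrt(7593/304) = sqrt(144267)/76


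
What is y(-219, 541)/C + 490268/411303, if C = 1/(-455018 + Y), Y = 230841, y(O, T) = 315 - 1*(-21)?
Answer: -30980769513748/411303 ≈ -7.5324e+7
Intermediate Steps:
y(O, T) = 336 (y(O, T) = 315 + 21 = 336)
C = -1/224177 (C = 1/(-455018 + 230841) = 1/(-224177) = -1/224177 ≈ -4.4608e-6)
y(-219, 541)/C + 490268/411303 = 336/(-1/224177) + 490268/411303 = 336*(-224177) + 490268*(1/411303) = -75323472 + 490268/411303 = -30980769513748/411303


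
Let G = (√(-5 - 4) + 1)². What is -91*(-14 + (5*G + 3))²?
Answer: -154791 + 278460*I ≈ -1.5479e+5 + 2.7846e+5*I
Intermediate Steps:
G = (1 + 3*I)² (G = (√(-9) + 1)² = (3*I + 1)² = (1 + 3*I)² ≈ -8.0 + 6.0*I)
-91*(-14 + (5*G + 3))² = -91*(-14 + (5*(-8 + 6*I) + 3))² = -91*(-14 + ((-40 + 30*I) + 3))² = -91*(-14 + (-37 + 30*I))² = -91*(-51 + 30*I)²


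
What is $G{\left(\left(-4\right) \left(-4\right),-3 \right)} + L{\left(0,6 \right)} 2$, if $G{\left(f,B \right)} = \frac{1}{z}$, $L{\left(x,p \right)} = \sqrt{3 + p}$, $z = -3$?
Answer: $\frac{17}{3} \approx 5.6667$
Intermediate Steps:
$G{\left(f,B \right)} = - \frac{1}{3}$ ($G{\left(f,B \right)} = \frac{1}{-3} = - \frac{1}{3}$)
$G{\left(\left(-4\right) \left(-4\right),-3 \right)} + L{\left(0,6 \right)} 2 = - \frac{1}{3} + \sqrt{3 + 6} \cdot 2 = - \frac{1}{3} + \sqrt{9} \cdot 2 = - \frac{1}{3} + 3 \cdot 2 = - \frac{1}{3} + 6 = \frac{17}{3}$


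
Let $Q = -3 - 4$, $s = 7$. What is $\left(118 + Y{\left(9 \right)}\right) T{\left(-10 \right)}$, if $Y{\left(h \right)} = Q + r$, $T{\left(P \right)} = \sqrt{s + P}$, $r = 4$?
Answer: $115 i \sqrt{3} \approx 199.19 i$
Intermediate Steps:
$Q = -7$
$T{\left(P \right)} = \sqrt{7 + P}$
$Y{\left(h \right)} = -3$ ($Y{\left(h \right)} = -7 + 4 = -3$)
$\left(118 + Y{\left(9 \right)}\right) T{\left(-10 \right)} = \left(118 - 3\right) \sqrt{7 - 10} = 115 \sqrt{-3} = 115 i \sqrt{3}$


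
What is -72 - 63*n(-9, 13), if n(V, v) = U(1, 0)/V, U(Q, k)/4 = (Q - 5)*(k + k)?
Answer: -72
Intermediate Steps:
U(Q, k) = 8*k*(-5 + Q) (U(Q, k) = 4*((Q - 5)*(k + k)) = 4*((-5 + Q)*(2*k)) = 4*(2*k*(-5 + Q)) = 8*k*(-5 + Q))
n(V, v) = 0 (n(V, v) = (8*0*(-5 + 1))/V = (8*0*(-4))/V = 0/V = 0)
-72 - 63*n(-9, 13) = -72 - 63*0 = -72 + 0 = -72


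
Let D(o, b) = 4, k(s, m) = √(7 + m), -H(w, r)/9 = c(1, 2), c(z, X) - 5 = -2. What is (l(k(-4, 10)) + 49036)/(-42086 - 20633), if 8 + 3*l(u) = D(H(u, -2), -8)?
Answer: -147104/188157 ≈ -0.78182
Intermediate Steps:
c(z, X) = 3 (c(z, X) = 5 - 2 = 3)
H(w, r) = -27 (H(w, r) = -9*3 = -27)
l(u) = -4/3 (l(u) = -8/3 + (⅓)*4 = -8/3 + 4/3 = -4/3)
(l(k(-4, 10)) + 49036)/(-42086 - 20633) = (-4/3 + 49036)/(-42086 - 20633) = (147104/3)/(-62719) = (147104/3)*(-1/62719) = -147104/188157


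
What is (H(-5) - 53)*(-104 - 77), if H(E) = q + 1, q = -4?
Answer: 10136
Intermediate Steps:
H(E) = -3 (H(E) = -4 + 1 = -3)
(H(-5) - 53)*(-104 - 77) = (-3 - 53)*(-104 - 77) = -56*(-181) = 10136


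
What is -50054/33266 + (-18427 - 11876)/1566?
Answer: -60358009/2894142 ≈ -20.855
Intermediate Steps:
-50054/33266 + (-18427 - 11876)/1566 = -50054*1/33266 - 30303*1/1566 = -25027/16633 - 3367/174 = -60358009/2894142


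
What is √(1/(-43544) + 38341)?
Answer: 7*√370906126442/21772 ≈ 195.81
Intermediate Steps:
√(1/(-43544) + 38341) = √(-1/43544 + 38341) = √(1669520503/43544) = 7*√370906126442/21772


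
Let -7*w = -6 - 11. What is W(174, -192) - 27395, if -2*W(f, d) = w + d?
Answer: -382203/14 ≈ -27300.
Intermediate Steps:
w = 17/7 (w = -(-6 - 11)/7 = -⅐*(-17) = 17/7 ≈ 2.4286)
W(f, d) = -17/14 - d/2 (W(f, d) = -(17/7 + d)/2 = -17/14 - d/2)
W(174, -192) - 27395 = (-17/14 - ½*(-192)) - 27395 = (-17/14 + 96) - 27395 = 1327/14 - 27395 = -382203/14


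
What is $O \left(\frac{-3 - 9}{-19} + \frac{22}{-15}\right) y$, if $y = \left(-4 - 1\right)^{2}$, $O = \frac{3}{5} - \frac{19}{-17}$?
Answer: $- \frac{2044}{57} \approx -35.86$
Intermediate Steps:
$O = \frac{146}{85}$ ($O = 3 \cdot \frac{1}{5} - - \frac{19}{17} = \frac{3}{5} + \frac{19}{17} = \frac{146}{85} \approx 1.7176$)
$y = 25$ ($y = \left(-5\right)^{2} = 25$)
$O \left(\frac{-3 - 9}{-19} + \frac{22}{-15}\right) y = \frac{146 \left(\frac{-3 - 9}{-19} + \frac{22}{-15}\right)}{85} \cdot 25 = \frac{146 \left(\left(-12\right) \left(- \frac{1}{19}\right) + 22 \left(- \frac{1}{15}\right)\right)}{85} \cdot 25 = \frac{146 \left(\frac{12}{19} - \frac{22}{15}\right)}{85} \cdot 25 = \frac{146}{85} \left(- \frac{238}{285}\right) 25 = \left(- \frac{2044}{1425}\right) 25 = - \frac{2044}{57}$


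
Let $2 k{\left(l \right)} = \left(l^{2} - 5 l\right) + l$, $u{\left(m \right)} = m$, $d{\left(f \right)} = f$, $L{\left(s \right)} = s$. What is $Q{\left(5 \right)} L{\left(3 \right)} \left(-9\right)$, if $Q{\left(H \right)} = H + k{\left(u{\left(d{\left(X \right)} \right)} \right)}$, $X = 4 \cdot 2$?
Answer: $-567$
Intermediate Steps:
$X = 8$
$k{\left(l \right)} = \frac{l^{2}}{2} - 2 l$ ($k{\left(l \right)} = \frac{\left(l^{2} - 5 l\right) + l}{2} = \frac{l^{2} - 4 l}{2} = \frac{l^{2}}{2} - 2 l$)
$Q{\left(H \right)} = 16 + H$ ($Q{\left(H \right)} = H + \frac{1}{2} \cdot 8 \left(-4 + 8\right) = H + \frac{1}{2} \cdot 8 \cdot 4 = H + 16 = 16 + H$)
$Q{\left(5 \right)} L{\left(3 \right)} \left(-9\right) = \left(16 + 5\right) 3 \left(-9\right) = 21 \cdot 3 \left(-9\right) = 63 \left(-9\right) = -567$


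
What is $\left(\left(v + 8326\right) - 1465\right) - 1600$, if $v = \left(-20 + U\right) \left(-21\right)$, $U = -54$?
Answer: $6815$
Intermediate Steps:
$v = 1554$ ($v = \left(-20 - 54\right) \left(-21\right) = \left(-74\right) \left(-21\right) = 1554$)
$\left(\left(v + 8326\right) - 1465\right) - 1600 = \left(\left(1554 + 8326\right) - 1465\right) - 1600 = \left(9880 + \left(-6592 + 5127\right)\right) - 1600 = \left(9880 - 1465\right) - 1600 = 8415 - 1600 = 6815$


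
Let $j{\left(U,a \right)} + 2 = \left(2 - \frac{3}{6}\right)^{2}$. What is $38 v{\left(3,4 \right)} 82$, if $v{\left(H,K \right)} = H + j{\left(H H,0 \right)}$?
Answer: $10127$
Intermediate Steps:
$j{\left(U,a \right)} = \frac{1}{4}$ ($j{\left(U,a \right)} = -2 + \left(2 - \frac{3}{6}\right)^{2} = -2 + \left(2 - \frac{1}{2}\right)^{2} = -2 + \left(\frac{3}{2}\right)^{2} = -2 + \frac{9}{4} = \frac{1}{4}$)
$v{\left(H,K \right)} = \frac{1}{4} + H$ ($v{\left(H,K \right)} = H + \frac{1}{4} = \frac{1}{4} + H$)
$38 v{\left(3,4 \right)} 82 = 38 \left(\frac{1}{4} + 3\right) 82 = 38 \cdot \frac{13}{4} \cdot 82 = \frac{247}{2} \cdot 82 = 10127$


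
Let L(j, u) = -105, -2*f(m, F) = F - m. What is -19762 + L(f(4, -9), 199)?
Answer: -19867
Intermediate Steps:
f(m, F) = m/2 - F/2 (f(m, F) = -(F - m)/2 = m/2 - F/2)
-19762 + L(f(4, -9), 199) = -19762 - 105 = -19867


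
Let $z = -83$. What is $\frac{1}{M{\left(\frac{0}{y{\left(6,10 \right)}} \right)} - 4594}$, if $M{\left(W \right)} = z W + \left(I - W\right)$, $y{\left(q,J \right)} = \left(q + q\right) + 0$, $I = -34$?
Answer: $- \frac{1}{4628} \approx -0.00021608$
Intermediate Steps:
$y{\left(q,J \right)} = 2 q$ ($y{\left(q,J \right)} = 2 q + 0 = 2 q$)
$M{\left(W \right)} = -34 - 84 W$ ($M{\left(W \right)} = - 83 W - \left(34 + W\right) = -34 - 84 W$)
$\frac{1}{M{\left(\frac{0}{y{\left(6,10 \right)}} \right)} - 4594} = \frac{1}{\left(-34 - 84 \frac{0}{2 \cdot 6}\right) - 4594} = \frac{1}{\left(-34 - 84 \cdot \frac{0}{12}\right) - 4594} = \frac{1}{\left(-34 - 84 \cdot 0 \cdot \frac{1}{12}\right) - 4594} = \frac{1}{\left(-34 - 0\right) - 4594} = \frac{1}{\left(-34 + 0\right) - 4594} = \frac{1}{-34 - 4594} = \frac{1}{-4628} = - \frac{1}{4628}$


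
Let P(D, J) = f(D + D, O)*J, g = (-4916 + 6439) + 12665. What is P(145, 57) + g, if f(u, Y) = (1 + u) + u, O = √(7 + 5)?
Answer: 47305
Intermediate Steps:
g = 14188 (g = 1523 + 12665 = 14188)
O = 2*√3 (O = √12 = 2*√3 ≈ 3.4641)
f(u, Y) = 1 + 2*u
P(D, J) = J*(1 + 4*D) (P(D, J) = (1 + 2*(D + D))*J = (1 + 2*(2*D))*J = (1 + 4*D)*J = J*(1 + 4*D))
P(145, 57) + g = 57*(1 + 4*145) + 14188 = 57*(1 + 580) + 14188 = 57*581 + 14188 = 33117 + 14188 = 47305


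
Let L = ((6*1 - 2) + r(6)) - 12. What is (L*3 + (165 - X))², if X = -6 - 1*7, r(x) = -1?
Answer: 22801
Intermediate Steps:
X = -13 (X = -6 - 7 = -13)
L = -9 (L = ((6*1 - 2) - 1) - 12 = ((6 - 2) - 1) - 12 = (4 - 1) - 12 = 3 - 12 = -9)
(L*3 + (165 - X))² = (-9*3 + (165 - 1*(-13)))² = (-27 + (165 + 13))² = (-27 + 178)² = 151² = 22801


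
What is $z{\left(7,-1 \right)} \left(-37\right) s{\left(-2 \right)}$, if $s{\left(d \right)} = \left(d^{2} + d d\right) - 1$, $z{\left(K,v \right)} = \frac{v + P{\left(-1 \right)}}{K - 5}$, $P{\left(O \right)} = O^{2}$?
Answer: $0$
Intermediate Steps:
$z{\left(K,v \right)} = \frac{1 + v}{-5 + K}$ ($z{\left(K,v \right)} = \frac{v + \left(-1\right)^{2}}{K - 5} = \frac{v + 1}{-5 + K} = \frac{1 + v}{-5 + K}$)
$s{\left(d \right)} = -1 + 2 d^{2}$ ($s{\left(d \right)} = \left(d^{2} + d^{2}\right) - 1 = 2 d^{2} - 1 = -1 + 2 d^{2}$)
$z{\left(7,-1 \right)} \left(-37\right) s{\left(-2 \right)} = \frac{1 - 1}{-5 + 7} \left(-37\right) \left(-1 + 2 \left(-2\right)^{2}\right) = \frac{1}{2} \cdot 0 \left(-37\right) \left(-1 + 2 \cdot 4\right) = \frac{1}{2} \cdot 0 \left(-37\right) \left(-1 + 8\right) = 0 \left(-37\right) 7 = 0 \cdot 7 = 0$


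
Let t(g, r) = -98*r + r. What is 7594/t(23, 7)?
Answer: -7594/679 ≈ -11.184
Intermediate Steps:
t(g, r) = -97*r
7594/t(23, 7) = 7594/((-97*7)) = 7594/(-679) = 7594*(-1/679) = -7594/679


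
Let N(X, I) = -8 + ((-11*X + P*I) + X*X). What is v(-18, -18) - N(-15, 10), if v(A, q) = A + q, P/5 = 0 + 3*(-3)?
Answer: 32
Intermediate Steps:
P = -45 (P = 5*(0 + 3*(-3)) = 5*(0 - 9) = 5*(-9) = -45)
N(X, I) = -8 + X² - 45*I - 11*X (N(X, I) = -8 + ((-11*X - 45*I) + X*X) = -8 + ((-45*I - 11*X) + X²) = -8 + (X² - 45*I - 11*X) = -8 + X² - 45*I - 11*X)
v(-18, -18) - N(-15, 10) = (-18 - 18) - (-8 + (-15)² - 45*10 - 11*(-15)) = -36 - (-8 + 225 - 450 + 165) = -36 - 1*(-68) = -36 + 68 = 32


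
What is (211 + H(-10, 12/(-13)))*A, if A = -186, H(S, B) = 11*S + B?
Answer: -241986/13 ≈ -18614.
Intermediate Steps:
H(S, B) = B + 11*S
(211 + H(-10, 12/(-13)))*A = (211 + (12/(-13) + 11*(-10)))*(-186) = (211 + (12*(-1/13) - 110))*(-186) = (211 + (-12/13 - 110))*(-186) = (211 - 1442/13)*(-186) = (1301/13)*(-186) = -241986/13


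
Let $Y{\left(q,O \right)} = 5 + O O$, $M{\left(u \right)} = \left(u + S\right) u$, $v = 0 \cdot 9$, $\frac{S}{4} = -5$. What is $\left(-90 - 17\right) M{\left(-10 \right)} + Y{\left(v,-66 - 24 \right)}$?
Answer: $-23995$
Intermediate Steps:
$S = -20$ ($S = 4 \left(-5\right) = -20$)
$v = 0$
$M{\left(u \right)} = u \left(-20 + u\right)$ ($M{\left(u \right)} = \left(u - 20\right) u = \left(-20 + u\right) u = u \left(-20 + u\right)$)
$Y{\left(q,O \right)} = 5 + O^{2}$
$\left(-90 - 17\right) M{\left(-10 \right)} + Y{\left(v,-66 - 24 \right)} = \left(-90 - 17\right) \left(- 10 \left(-20 - 10\right)\right) + \left(5 + \left(-66 - 24\right)^{2}\right) = - 107 \left(\left(-10\right) \left(-30\right)\right) + \left(5 + \left(-90\right)^{2}\right) = \left(-107\right) 300 + \left(5 + 8100\right) = -32100 + 8105 = -23995$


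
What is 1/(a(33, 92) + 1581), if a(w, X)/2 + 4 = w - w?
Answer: 1/1573 ≈ 0.00063573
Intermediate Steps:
a(w, X) = -8 (a(w, X) = -8 + 2*(w - w) = -8 + 2*0 = -8 + 0 = -8)
1/(a(33, 92) + 1581) = 1/(-8 + 1581) = 1/1573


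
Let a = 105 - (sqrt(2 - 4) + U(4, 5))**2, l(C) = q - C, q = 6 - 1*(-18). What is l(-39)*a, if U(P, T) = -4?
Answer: 5733 + 504*I*sqrt(2) ≈ 5733.0 + 712.76*I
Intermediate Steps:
q = 24 (q = 6 + 18 = 24)
l(C) = 24 - C
a = 105 - (-4 + I*sqrt(2))**2 (a = 105 - (sqrt(2 - 4) - 4)**2 = 105 - (sqrt(-2) - 4)**2 = 105 - (I*sqrt(2) - 4)**2 = 105 - (-4 + I*sqrt(2))**2 ≈ 91.0 + 11.314*I)
l(-39)*a = (24 - 1*(-39))*(91 + 8*I*sqrt(2)) = (24 + 39)*(91 + 8*I*sqrt(2)) = 63*(91 + 8*I*sqrt(2)) = 5733 + 504*I*sqrt(2)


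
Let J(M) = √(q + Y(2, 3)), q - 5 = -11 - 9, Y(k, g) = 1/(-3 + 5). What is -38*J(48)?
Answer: -19*I*√58 ≈ -144.7*I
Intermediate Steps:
Y(k, g) = ½ (Y(k, g) = 1/2 = ½)
q = -15 (q = 5 + (-11 - 9) = 5 - 20 = -15)
J(M) = I*√58/2 (J(M) = √(-15 + ½) = √(-29/2) = I*√58/2)
-38*J(48) = -19*I*√58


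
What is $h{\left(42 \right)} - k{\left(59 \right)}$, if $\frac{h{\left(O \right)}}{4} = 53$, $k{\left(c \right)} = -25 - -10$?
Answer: $227$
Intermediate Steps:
$k{\left(c \right)} = -15$ ($k{\left(c \right)} = -25 + 10 = -15$)
$h{\left(O \right)} = 212$ ($h{\left(O \right)} = 4 \cdot 53 = 212$)
$h{\left(42 \right)} - k{\left(59 \right)} = 212 - -15 = 212 + 15 = 227$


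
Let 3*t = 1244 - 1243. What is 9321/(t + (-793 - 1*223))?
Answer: -27963/3047 ≈ -9.1772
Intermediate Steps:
t = 1/3 (t = (1244 - 1243)/3 = (1/3)*1 = 1/3 ≈ 0.33333)
9321/(t + (-793 - 1*223)) = 9321/(1/3 + (-793 - 1*223)) = 9321/(1/3 + (-793 - 223)) = 9321/(1/3 - 1016) = 9321/(-3047/3) = 9321*(-3/3047) = -27963/3047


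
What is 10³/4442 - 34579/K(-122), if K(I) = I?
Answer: 76860959/270962 ≈ 283.66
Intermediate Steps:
10³/4442 - 34579/K(-122) = 10³/4442 - 34579/(-122) = 1000*(1/4442) - 34579*(-1/122) = 500/2221 + 34579/122 = 76860959/270962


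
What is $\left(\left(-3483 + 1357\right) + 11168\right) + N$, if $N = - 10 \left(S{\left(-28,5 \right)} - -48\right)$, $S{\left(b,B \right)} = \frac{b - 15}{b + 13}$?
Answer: $\frac{25600}{3} \approx 8533.3$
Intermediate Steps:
$S{\left(b,B \right)} = \frac{-15 + b}{13 + b}$
$N = - \frac{1526}{3}$ ($N = - 10 \left(\frac{-15 - 28}{13 - 28} - -48\right) = - 10 \left(\frac{1}{-15} \left(-43\right) + 48\right) = - 10 \left(\left(- \frac{1}{15}\right) \left(-43\right) + 48\right) = - 10 \left(\frac{43}{15} + 48\right) = \left(-10\right) \frac{763}{15} = - \frac{1526}{3} \approx -508.67$)
$\left(\left(-3483 + 1357\right) + 11168\right) + N = \left(\left(-3483 + 1357\right) + 11168\right) - \frac{1526}{3} = \left(-2126 + 11168\right) - \frac{1526}{3} = 9042 - \frac{1526}{3} = \frac{25600}{3}$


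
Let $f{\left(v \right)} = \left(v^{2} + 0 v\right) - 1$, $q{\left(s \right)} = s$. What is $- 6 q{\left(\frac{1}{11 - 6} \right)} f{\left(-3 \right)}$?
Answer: $- \frac{48}{5} \approx -9.6$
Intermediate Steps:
$f{\left(v \right)} = -1 + v^{2}$ ($f{\left(v \right)} = \left(v^{2} + 0\right) - 1 = v^{2} - 1 = -1 + v^{2}$)
$- 6 q{\left(\frac{1}{11 - 6} \right)} f{\left(-3 \right)} = - \frac{6}{11 - 6} \left(-1 + \left(-3\right)^{2}\right) = - \frac{6}{5} \left(-1 + 9\right) = \left(-6\right) \frac{1}{5} \cdot 8 = \left(- \frac{6}{5}\right) 8 = - \frac{48}{5}$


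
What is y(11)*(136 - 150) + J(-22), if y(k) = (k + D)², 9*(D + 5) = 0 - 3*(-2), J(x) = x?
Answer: -5798/9 ≈ -644.22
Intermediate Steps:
D = -13/3 (D = -5 + (0 - 3*(-2))/9 = -5 + (0 - 1*(-6))/9 = -5 + (0 + 6)/9 = -5 + (⅑)*6 = -5 + ⅔ = -13/3 ≈ -4.3333)
y(k) = (-13/3 + k)² (y(k) = (k - 13/3)² = (-13/3 + k)²)
y(11)*(136 - 150) + J(-22) = ((-13 + 3*11)²/9)*(136 - 150) - 22 = ((-13 + 33)²/9)*(-14) - 22 = ((⅑)*20²)*(-14) - 22 = ((⅑)*400)*(-14) - 22 = (400/9)*(-14) - 22 = -5600/9 - 22 = -5798/9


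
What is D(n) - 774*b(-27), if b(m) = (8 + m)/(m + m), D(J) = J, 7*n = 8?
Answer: -5695/21 ≈ -271.19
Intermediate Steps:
n = 8/7 (n = (⅐)*8 = 8/7 ≈ 1.1429)
b(m) = (8 + m)/(2*m) (b(m) = (8 + m)/((2*m)) = (8 + m)*(1/(2*m)) = (8 + m)/(2*m))
D(n) - 774*b(-27) = 8/7 - 387*(8 - 27)/(-27) = 8/7 - 387*(-1)*(-19)/27 = 8/7 - 774*19/54 = 8/7 - 817/3 = -5695/21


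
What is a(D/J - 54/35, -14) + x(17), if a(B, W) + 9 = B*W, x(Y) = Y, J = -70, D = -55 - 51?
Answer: 42/5 ≈ 8.4000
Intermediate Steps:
D = -106
a(B, W) = -9 + B*W
a(D/J - 54/35, -14) + x(17) = (-9 + (-106/(-70) - 54/35)*(-14)) + 17 = (-9 + (-106*(-1/70) - 54*1/35)*(-14)) + 17 = (-9 + (53/35 - 54/35)*(-14)) + 17 = (-9 - 1/35*(-14)) + 17 = (-9 + ⅖) + 17 = -43/5 + 17 = 42/5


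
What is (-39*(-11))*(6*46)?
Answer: 118404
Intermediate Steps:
(-39*(-11))*(6*46) = 429*276 = 118404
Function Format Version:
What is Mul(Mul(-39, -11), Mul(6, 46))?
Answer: 118404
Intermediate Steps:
Mul(Mul(-39, -11), Mul(6, 46)) = Mul(429, 276) = 118404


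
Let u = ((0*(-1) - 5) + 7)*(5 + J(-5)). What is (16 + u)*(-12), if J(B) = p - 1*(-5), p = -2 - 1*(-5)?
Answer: -504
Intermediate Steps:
p = 3 (p = -2 + 5 = 3)
J(B) = 8 (J(B) = 3 - 1*(-5) = 3 + 5 = 8)
u = 26 (u = ((0*(-1) - 5) + 7)*(5 + 8) = ((0 - 5) + 7)*13 = (-5 + 7)*13 = 2*13 = 26)
(16 + u)*(-12) = (16 + 26)*(-12) = 42*(-12) = -504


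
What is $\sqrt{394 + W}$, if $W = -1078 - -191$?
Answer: $i \sqrt{493} \approx 22.204 i$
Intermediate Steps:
$W = -887$ ($W = -1078 + 191 = -887$)
$\sqrt{394 + W} = \sqrt{394 - 887} = \sqrt{-493} = i \sqrt{493}$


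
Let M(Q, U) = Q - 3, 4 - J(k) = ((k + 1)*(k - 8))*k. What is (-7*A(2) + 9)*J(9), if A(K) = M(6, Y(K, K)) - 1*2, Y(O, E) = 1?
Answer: -172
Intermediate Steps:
J(k) = 4 - k*(1 + k)*(-8 + k) (J(k) = 4 - (k + 1)*(k - 8)*k = 4 - (1 + k)*(-8 + k)*k = 4 - k*(1 + k)*(-8 + k))
M(Q, U) = -3 + Q
A(K) = 1 (A(K) = (-3 + 6) - 1*2 = 3 - 2 = 1)
(-7*A(2) + 9)*J(9) = (-7*1 + 9)*(4 - 1*9³ + 7*9² + 8*9) = (-7 + 9)*(4 - 1*729 + 7*81 + 72) = 2*(4 - 729 + 567 + 72) = 2*(-86) = -172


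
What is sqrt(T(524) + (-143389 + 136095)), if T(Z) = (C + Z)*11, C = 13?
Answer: I*sqrt(1387) ≈ 37.242*I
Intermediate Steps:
T(Z) = 143 + 11*Z (T(Z) = (13 + Z)*11 = 143 + 11*Z)
sqrt(T(524) + (-143389 + 136095)) = sqrt((143 + 11*524) + (-143389 + 136095)) = sqrt((143 + 5764) - 7294) = sqrt(5907 - 7294) = sqrt(-1387) = I*sqrt(1387)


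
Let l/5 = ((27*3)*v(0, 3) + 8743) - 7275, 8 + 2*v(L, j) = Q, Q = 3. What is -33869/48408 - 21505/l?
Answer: -502128055/122520648 ≈ -4.0983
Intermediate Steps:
v(L, j) = -5/2 (v(L, j) = -4 + (½)*3 = -4 + 3/2 = -5/2)
l = 12655/2 (l = 5*(((27*3)*(-5/2) + 8743) - 7275) = 5*((81*(-5/2) + 8743) - 7275) = 5*((-405/2 + 8743) - 7275) = 5*(17081/2 - 7275) = 5*(2531/2) = 12655/2 ≈ 6327.5)
-33869/48408 - 21505/l = -33869/48408 - 21505/12655/2 = -33869*1/48408 - 21505*2/12655 = -33869/48408 - 8602/2531 = -502128055/122520648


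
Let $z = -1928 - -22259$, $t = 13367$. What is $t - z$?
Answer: $-6964$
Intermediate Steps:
$z = 20331$ ($z = -1928 + 22259 = 20331$)
$t - z = 13367 - 20331 = -6964$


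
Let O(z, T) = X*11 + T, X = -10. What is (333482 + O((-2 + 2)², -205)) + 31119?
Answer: 364286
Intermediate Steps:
O(z, T) = -110 + T (O(z, T) = -10*11 + T = -110 + T)
(333482 + O((-2 + 2)², -205)) + 31119 = (333482 + (-110 - 205)) + 31119 = (333482 - 315) + 31119 = 333167 + 31119 = 364286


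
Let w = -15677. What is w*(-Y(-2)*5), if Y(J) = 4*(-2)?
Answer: -627080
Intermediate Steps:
Y(J) = -8
w*(-Y(-2)*5) = -15677*(-1*(-8))*5 = -125416*5 = -15677*40 = -627080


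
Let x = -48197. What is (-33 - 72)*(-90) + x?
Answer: -38747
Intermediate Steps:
(-33 - 72)*(-90) + x = (-33 - 72)*(-90) - 48197 = -105*(-90) - 48197 = 9450 - 48197 = -38747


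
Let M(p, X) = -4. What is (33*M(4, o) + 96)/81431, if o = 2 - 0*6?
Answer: -36/81431 ≈ -0.00044209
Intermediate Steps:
o = 2 (o = 2 - 3*0 = 2 + 0 = 2)
(33*M(4, o) + 96)/81431 = (33*(-4) + 96)/81431 = (-132 + 96)*(1/81431) = -36*1/81431 = -36/81431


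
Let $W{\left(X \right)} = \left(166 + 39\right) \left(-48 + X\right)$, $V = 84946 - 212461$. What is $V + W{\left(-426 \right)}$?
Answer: $-224685$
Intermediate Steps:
$V = -127515$
$W{\left(X \right)} = -9840 + 205 X$ ($W{\left(X \right)} = 205 \left(-48 + X\right) = -9840 + 205 X$)
$V + W{\left(-426 \right)} = -127515 + \left(-9840 + 205 \left(-426\right)\right) = -127515 - 97170 = -224685$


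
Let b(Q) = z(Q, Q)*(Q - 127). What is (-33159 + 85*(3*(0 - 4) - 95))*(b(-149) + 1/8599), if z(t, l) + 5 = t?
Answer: -15443494615838/8599 ≈ -1.7960e+9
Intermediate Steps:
z(t, l) = -5 + t
b(Q) = (-127 + Q)*(-5 + Q) (b(Q) = (-5 + Q)*(Q - 127) = (-5 + Q)*(-127 + Q) = (-127 + Q)*(-5 + Q))
(-33159 + 85*(3*(0 - 4) - 95))*(b(-149) + 1/8599) = (-33159 + 85*(3*(0 - 4) - 95))*((-127 - 149)*(-5 - 149) + 1/8599) = (-33159 + 85*(3*(-4) - 95))*(-276*(-154) + 1/8599) = (-33159 + 85*(-12 - 95))*(42504 + 1/8599) = (-33159 + 85*(-107))*(365491897/8599) = (-33159 - 9095)*(365491897/8599) = -42254*365491897/8599 = -15443494615838/8599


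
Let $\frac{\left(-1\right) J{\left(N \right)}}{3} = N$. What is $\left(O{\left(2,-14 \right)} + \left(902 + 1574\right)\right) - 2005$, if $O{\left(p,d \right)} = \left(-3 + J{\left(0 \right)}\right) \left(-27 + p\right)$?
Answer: $546$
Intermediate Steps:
$J{\left(N \right)} = - 3 N$
$O{\left(p,d \right)} = 81 - 3 p$ ($O{\left(p,d \right)} = \left(-3 - 0\right) \left(-27 + p\right) = \left(-3 + 0\right) \left(-27 + p\right) = - 3 \left(-27 + p\right) = 81 - 3 p$)
$\left(O{\left(2,-14 \right)} + \left(902 + 1574\right)\right) - 2005 = \left(\left(81 - 6\right) + \left(902 + 1574\right)\right) - 2005 = \left(\left(81 - 6\right) + 2476\right) - 2005 = \left(75 + 2476\right) - 2005 = 2551 - 2005 = 546$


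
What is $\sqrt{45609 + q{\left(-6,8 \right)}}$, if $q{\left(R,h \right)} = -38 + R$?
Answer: $\sqrt{45565} \approx 213.46$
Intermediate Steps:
$\sqrt{45609 + q{\left(-6,8 \right)}} = \sqrt{45609 - 44} = \sqrt{45565}$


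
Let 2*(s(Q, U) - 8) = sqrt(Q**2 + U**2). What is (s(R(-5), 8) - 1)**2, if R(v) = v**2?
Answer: (14 + sqrt(689))**2/4 ≈ 404.99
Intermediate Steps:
s(Q, U) = 8 + sqrt(Q**2 + U**2)/2
(s(R(-5), 8) - 1)**2 = ((8 + sqrt(((-5)**2)**2 + 8**2)/2) - 1)**2 = ((8 + sqrt(25**2 + 64)/2) - 1)**2 = ((8 + sqrt(625 + 64)/2) - 1)**2 = ((8 + sqrt(689)/2) - 1)**2 = (7 + sqrt(689)/2)**2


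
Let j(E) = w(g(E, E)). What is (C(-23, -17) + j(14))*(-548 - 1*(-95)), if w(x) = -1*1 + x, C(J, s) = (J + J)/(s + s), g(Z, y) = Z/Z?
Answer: -10419/17 ≈ -612.88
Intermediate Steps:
g(Z, y) = 1
C(J, s) = J/s (C(J, s) = (2*J)/((2*s)) = (2*J)*(1/(2*s)) = J/s)
w(x) = -1 + x
j(E) = 0 (j(E) = -1 + 1 = 0)
(C(-23, -17) + j(14))*(-548 - 1*(-95)) = (-23/(-17) + 0)*(-548 - 1*(-95)) = (-23*(-1/17) + 0)*(-548 + 95) = (23/17 + 0)*(-453) = (23/17)*(-453) = -10419/17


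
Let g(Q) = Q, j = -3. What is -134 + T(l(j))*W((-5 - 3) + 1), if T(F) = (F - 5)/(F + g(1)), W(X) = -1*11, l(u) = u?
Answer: -178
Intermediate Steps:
W(X) = -11
T(F) = (-5 + F)/(1 + F) (T(F) = (F - 5)/(F + 1) = (-5 + F)/(1 + F))
-134 + T(l(j))*W((-5 - 3) + 1) = -134 + ((-5 - 3)/(1 - 3))*(-11) = -134 + (-8/(-2))*(-11) = -134 - 1/2*(-8)*(-11) = -134 + 4*(-11) = -134 - 44 = -178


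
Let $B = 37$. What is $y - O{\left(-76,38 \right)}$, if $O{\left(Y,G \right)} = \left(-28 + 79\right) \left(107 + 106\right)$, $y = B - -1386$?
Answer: $-9440$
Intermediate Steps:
$y = 1423$ ($y = 37 - -1386 = 37 + 1386 = 1423$)
$O{\left(Y,G \right)} = 10863$ ($O{\left(Y,G \right)} = 51 \cdot 213 = 10863$)
$y - O{\left(-76,38 \right)} = 1423 - 10863 = -9440$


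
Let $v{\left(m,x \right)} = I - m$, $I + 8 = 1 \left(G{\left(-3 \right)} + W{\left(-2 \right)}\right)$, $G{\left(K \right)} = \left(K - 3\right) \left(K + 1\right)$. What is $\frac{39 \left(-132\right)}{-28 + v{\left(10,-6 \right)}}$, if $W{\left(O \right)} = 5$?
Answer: $\frac{5148}{29} \approx 177.52$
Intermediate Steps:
$G{\left(K \right)} = \left(1 + K\right) \left(-3 + K\right)$ ($G{\left(K \right)} = \left(-3 + K\right) \left(1 + K\right) = \left(1 + K\right) \left(-3 + K\right)$)
$I = 9$ ($I = -8 + 1 \left(\left(-3 + \left(-3\right)^{2} - -6\right) + 5\right) = -8 + 1 \left(\left(-3 + 9 + 6\right) + 5\right) = -8 + 1 \left(12 + 5\right) = -8 + 1 \cdot 17 = -8 + 17 = 9$)
$v{\left(m,x \right)} = 9 - m$
$\frac{39 \left(-132\right)}{-28 + v{\left(10,-6 \right)}} = \frac{39 \left(-132\right)}{-28 + \left(9 - 10\right)} = - \frac{5148}{-28 + \left(9 - 10\right)} = - \frac{5148}{-28 - 1} = - \frac{5148}{-29} = \left(-5148\right) \left(- \frac{1}{29}\right) = \frac{5148}{29}$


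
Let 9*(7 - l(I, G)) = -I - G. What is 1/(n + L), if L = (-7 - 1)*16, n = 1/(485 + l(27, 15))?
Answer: -1490/190717 ≈ -0.0078126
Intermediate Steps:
l(I, G) = 7 + G/9 + I/9 (l(I, G) = 7 - (-I - G)/9 = 7 - (-G - I)/9 = 7 + (G/9 + I/9) = 7 + G/9 + I/9)
n = 3/1490 (n = 1/(485 + (7 + (⅑)*15 + (⅑)*27)) = 1/(485 + (7 + 5/3 + 3)) = 1/(485 + 35/3) = 1/(1490/3) = 3/1490 ≈ 0.0020134)
L = -128 (L = -8*16 = -128)
1/(n + L) = 1/(3/1490 - 128) = 1/(-190717/1490) = -1490/190717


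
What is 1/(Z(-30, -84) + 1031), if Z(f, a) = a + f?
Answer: 1/917 ≈ 0.0010905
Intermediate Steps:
1/(Z(-30, -84) + 1031) = 1/((-84 - 30) + 1031) = 1/(-114 + 1031) = 1/917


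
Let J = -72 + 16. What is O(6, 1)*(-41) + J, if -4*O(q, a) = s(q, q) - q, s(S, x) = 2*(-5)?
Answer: -220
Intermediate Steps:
s(S, x) = -10
J = -56
O(q, a) = 5/2 + q/4 (O(q, a) = -(-10 - q)/4 = 5/2 + q/4)
O(6, 1)*(-41) + J = (5/2 + (1/4)*6)*(-41) - 56 = (5/2 + 3/2)*(-41) - 56 = 4*(-41) - 56 = -164 - 56 = -220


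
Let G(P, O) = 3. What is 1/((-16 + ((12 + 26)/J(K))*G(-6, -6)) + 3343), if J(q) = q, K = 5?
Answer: 5/16749 ≈ 0.00029853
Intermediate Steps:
1/((-16 + ((12 + 26)/J(K))*G(-6, -6)) + 3343) = 1/((-16 + ((12 + 26)/5)*3) + 3343) = 1/((-16 + (38*(⅕))*3) + 3343) = 1/((-16 + (38/5)*3) + 3343) = 1/((-16 + 114/5) + 3343) = 1/(34/5 + 3343) = 1/(16749/5) = 5/16749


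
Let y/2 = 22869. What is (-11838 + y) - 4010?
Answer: 29890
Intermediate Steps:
y = 45738 (y = 2*22869 = 45738)
(-11838 + y) - 4010 = (-11838 + 45738) - 4010 = 33900 - 4010 = 29890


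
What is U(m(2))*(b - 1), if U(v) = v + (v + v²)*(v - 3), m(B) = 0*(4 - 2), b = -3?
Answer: 0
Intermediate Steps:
m(B) = 0 (m(B) = 0*2 = 0)
U(v) = v + (-3 + v)*(v + v²) (U(v) = v + (v + v²)*(-3 + v) = v + (-3 + v)*(v + v²))
U(m(2))*(b - 1) = (0*(-2 + 0² - 2*0))*(-3 - 1) = (0*(-2 + 0 + 0))*(-4) = (0*(-2))*(-4) = 0*(-4) = 0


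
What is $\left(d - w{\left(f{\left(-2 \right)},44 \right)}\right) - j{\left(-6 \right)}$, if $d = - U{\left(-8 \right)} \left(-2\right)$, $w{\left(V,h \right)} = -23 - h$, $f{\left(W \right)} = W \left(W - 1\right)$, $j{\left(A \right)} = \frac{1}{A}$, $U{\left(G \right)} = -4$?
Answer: $\frac{355}{6} \approx 59.167$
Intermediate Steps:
$f{\left(W \right)} = W \left(-1 + W\right)$
$d = -8$ ($d = - \left(-4\right) \left(-2\right) = \left(-1\right) 8 = -8$)
$\left(d - w{\left(f{\left(-2 \right)},44 \right)}\right) - j{\left(-6 \right)} = \left(-8 - \left(-23 - 44\right)\right) - \frac{1}{-6} = \left(-8 - \left(-23 - 44\right)\right) - - \frac{1}{6} = \left(-8 - -67\right) + \frac{1}{6} = \left(-8 + 67\right) + \frac{1}{6} = 59 + \frac{1}{6} = \frac{355}{6}$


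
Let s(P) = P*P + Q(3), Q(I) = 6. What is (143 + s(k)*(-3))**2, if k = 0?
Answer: 15625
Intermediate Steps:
s(P) = 6 + P**2 (s(P) = P*P + 6 = P**2 + 6 = 6 + P**2)
(143 + s(k)*(-3))**2 = (143 + (6 + 0**2)*(-3))**2 = (143 + (6 + 0)*(-3))**2 = (143 + 6*(-3))**2 = (143 - 18)**2 = 125**2 = 15625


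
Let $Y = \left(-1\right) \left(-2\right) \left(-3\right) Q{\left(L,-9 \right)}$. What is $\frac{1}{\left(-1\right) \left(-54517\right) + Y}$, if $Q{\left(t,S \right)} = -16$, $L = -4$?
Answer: $\frac{1}{54613} \approx 1.8311 \cdot 10^{-5}$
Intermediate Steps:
$Y = 96$ ($Y = \left(-1\right) \left(-2\right) \left(-3\right) \left(-16\right) = 2 \left(-3\right) \left(-16\right) = \left(-6\right) \left(-16\right) = 96$)
$\frac{1}{\left(-1\right) \left(-54517\right) + Y} = \frac{1}{\left(-1\right) \left(-54517\right) + 96} = \frac{1}{54517 + 96} = \frac{1}{54613}$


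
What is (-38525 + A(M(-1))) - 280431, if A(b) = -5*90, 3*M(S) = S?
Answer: -319406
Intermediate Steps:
M(S) = S/3
A(b) = -450
(-38525 + A(M(-1))) - 280431 = (-38525 - 450) - 280431 = -38975 - 280431 = -319406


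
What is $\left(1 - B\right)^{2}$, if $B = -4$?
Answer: $25$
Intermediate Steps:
$\left(1 - B\right)^{2} = \left(1 - -4\right)^{2} = \left(1 + 4\right)^{2} = 5^{2} = 25$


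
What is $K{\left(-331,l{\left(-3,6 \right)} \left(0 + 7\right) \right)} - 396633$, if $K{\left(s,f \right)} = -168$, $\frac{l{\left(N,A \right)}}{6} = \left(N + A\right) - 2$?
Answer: $-396801$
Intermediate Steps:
$l{\left(N,A \right)} = -12 + 6 A + 6 N$ ($l{\left(N,A \right)} = 6 \left(\left(N + A\right) - 2\right) = 6 \left(\left(A + N\right) - 2\right) = 6 \left(-2 + A + N\right) = -12 + 6 A + 6 N$)
$K{\left(-331,l{\left(-3,6 \right)} \left(0 + 7\right) \right)} - 396633 = -168 - 396633 = -396801$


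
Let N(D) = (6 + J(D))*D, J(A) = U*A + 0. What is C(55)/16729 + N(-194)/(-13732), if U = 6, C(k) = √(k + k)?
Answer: -56163/3433 + √110/16729 ≈ -16.359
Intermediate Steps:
C(k) = √2*√k (C(k) = √(2*k) = √2*√k)
J(A) = 6*A (J(A) = 6*A + 0 = 6*A)
N(D) = D*(6 + 6*D) (N(D) = (6 + 6*D)*D = D*(6 + 6*D))
C(55)/16729 + N(-194)/(-13732) = (√2*√55)/16729 + (6*(-194)*(1 - 194))/(-13732) = √110*(1/16729) + (6*(-194)*(-193))*(-1/13732) = √110/16729 + 224652*(-1/13732) = √110/16729 - 56163/3433 = -56163/3433 + √110/16729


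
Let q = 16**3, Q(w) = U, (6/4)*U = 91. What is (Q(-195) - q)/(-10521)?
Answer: 12106/31563 ≈ 0.38355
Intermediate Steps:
U = 182/3 (U = (2/3)*91 = 182/3 ≈ 60.667)
Q(w) = 182/3
q = 4096
(Q(-195) - q)/(-10521) = (182/3 - 1*4096)/(-10521) = (182/3 - 4096)*(-1/10521) = -12106/3*(-1/10521) = 12106/31563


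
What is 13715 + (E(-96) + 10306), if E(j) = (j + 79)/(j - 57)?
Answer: 216190/9 ≈ 24021.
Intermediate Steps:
E(j) = (79 + j)/(-57 + j)
13715 + (E(-96) + 10306) = 13715 + ((79 - 96)/(-57 - 96) + 10306) = 13715 + (-17/(-153) + 10306) = 13715 + (-1/153*(-17) + 10306) = 13715 + (⅑ + 10306) = 13715 + 92755/9 = 216190/9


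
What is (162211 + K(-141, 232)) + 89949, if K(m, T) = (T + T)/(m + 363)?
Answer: 27989992/111 ≈ 2.5216e+5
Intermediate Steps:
K(m, T) = 2*T/(363 + m) (K(m, T) = (2*T)/(363 + m) = 2*T/(363 + m))
(162211 + K(-141, 232)) + 89949 = (162211 + 2*232/(363 - 141)) + 89949 = (162211 + 2*232/222) + 89949 = (162211 + 2*232*(1/222)) + 89949 = (162211 + 232/111) + 89949 = 18005653/111 + 89949 = 27989992/111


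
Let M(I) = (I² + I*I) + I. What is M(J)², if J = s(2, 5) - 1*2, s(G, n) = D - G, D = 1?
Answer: 225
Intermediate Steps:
s(G, n) = 1 - G
J = -3 (J = (1 - 1*2) - 1*2 = (1 - 2) - 2 = -1 - 2 = -3)
M(I) = I + 2*I² (M(I) = (I² + I²) + I = 2*I² + I = I + 2*I²)
M(J)² = (-3*(1 + 2*(-3)))² = (-3*(1 - 6))² = (-3*(-5))² = 15² = 225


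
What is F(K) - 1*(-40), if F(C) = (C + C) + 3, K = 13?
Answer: 69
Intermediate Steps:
F(C) = 3 + 2*C (F(C) = 2*C + 3 = 3 + 2*C)
F(K) - 1*(-40) = (3 + 2*13) - 1*(-40) = (3 + 26) + 40 = 29 + 40 = 69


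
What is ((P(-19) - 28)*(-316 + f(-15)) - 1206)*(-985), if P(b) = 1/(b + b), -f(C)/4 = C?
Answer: -111704910/19 ≈ -5.8792e+6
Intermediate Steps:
f(C) = -4*C
P(b) = 1/(2*b)
((P(-19) - 28)*(-316 + f(-15)) - 1206)*(-985) = (((½)/(-19) - 28)*(-316 - 4*(-15)) - 1206)*(-985) = (((½)*(-1/19) - 28)*(-316 + 60) - 1206)*(-985) = ((-1/38 - 28)*(-256) - 1206)*(-985) = (-1065/38*(-256) - 1206)*(-985) = (136320/19 - 1206)*(-985) = (113406/19)*(-985) = -111704910/19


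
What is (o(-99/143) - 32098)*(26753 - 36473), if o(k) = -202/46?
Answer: 7176810600/23 ≈ 3.1204e+8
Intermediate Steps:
o(k) = -101/23 (o(k) = -202*1/46 = -101/23)
(o(-99/143) - 32098)*(26753 - 36473) = (-101/23 - 32098)*(26753 - 36473) = -738355/23*(-9720) = 7176810600/23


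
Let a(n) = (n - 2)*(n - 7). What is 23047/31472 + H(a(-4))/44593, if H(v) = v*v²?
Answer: 10075808983/1403430896 ≈ 7.1794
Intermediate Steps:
a(n) = (-7 + n)*(-2 + n) (a(n) = (-2 + n)*(-7 + n) = (-7 + n)*(-2 + n))
H(v) = v³
23047/31472 + H(a(-4))/44593 = 23047/31472 + (14 + (-4)² - 9*(-4))³/44593 = 23047*(1/31472) + (14 + 16 + 36)³*(1/44593) = 23047/31472 + 66³*(1/44593) = 23047/31472 + 287496*(1/44593) = 23047/31472 + 287496/44593 = 10075808983/1403430896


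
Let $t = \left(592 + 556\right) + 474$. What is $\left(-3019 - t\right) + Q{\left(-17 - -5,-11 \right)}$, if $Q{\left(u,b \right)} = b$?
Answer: $-4652$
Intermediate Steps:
$t = 1622$ ($t = 1148 + 474 = 1622$)
$\left(-3019 - t\right) + Q{\left(-17 - -5,-11 \right)} = \left(-3019 - 1622\right) - 11 = -4641 - 11 = -4652$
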